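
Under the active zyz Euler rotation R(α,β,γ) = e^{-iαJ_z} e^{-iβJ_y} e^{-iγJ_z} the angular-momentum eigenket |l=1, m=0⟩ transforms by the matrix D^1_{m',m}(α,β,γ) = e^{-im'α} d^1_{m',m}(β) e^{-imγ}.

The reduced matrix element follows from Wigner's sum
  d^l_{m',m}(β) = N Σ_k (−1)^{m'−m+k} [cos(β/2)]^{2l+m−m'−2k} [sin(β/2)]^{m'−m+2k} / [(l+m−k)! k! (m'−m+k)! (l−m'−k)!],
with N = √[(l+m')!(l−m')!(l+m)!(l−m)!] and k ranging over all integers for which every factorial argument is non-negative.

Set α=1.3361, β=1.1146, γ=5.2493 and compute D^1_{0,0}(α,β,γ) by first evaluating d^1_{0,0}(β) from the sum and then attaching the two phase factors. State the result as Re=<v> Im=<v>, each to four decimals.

Re=0.4405 Im=0.0000

D^1_{0,0}(1.3361,1.1146,5.2493) = e^{-i·0·1.3361}·d^1_{0,0}(1.1146)·e^{-i·0·5.2493}. Compute d first:
With c≡cos(β/2)=0.848686 and s≡sin(β/2)=0.528897, N=[1·1·1·1]^{1/2}=1.000000
k∈{0,1} keeps every argument non-negative
  k=0: (−1)^0·1.0000/(1)·0.8487^2·0.5289^0 = +0.720268
  k=1: (−1)^1·1.0000/(1)·0.8487^0·0.5289^2 = -0.279732
d^1_{0,0}(1.1146) = +0.720268 -0.279732 = +0.440537
Attach z-rotation phases: D = e^{-i(0)(1.3361)}·(+0.440537)·e^{-i(0)(5.2493)} = +0.440537+0.000000i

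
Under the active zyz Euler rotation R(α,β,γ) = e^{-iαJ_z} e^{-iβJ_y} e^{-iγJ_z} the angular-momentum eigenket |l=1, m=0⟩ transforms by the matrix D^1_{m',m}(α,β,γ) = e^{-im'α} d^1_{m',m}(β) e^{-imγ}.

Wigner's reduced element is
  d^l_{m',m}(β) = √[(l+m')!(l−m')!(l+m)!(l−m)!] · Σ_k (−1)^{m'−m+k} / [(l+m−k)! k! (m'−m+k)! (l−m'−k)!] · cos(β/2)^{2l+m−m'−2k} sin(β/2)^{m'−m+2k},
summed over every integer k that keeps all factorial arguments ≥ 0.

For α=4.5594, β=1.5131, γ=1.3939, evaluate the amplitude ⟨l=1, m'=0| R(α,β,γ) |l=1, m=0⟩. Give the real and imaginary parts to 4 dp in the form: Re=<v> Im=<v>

Split into d^1_{0,0}(β=1.5131) × two z-phases.
With c≡cos(β/2)=0.727208 and s≡sin(β/2)=0.686417, N=[1·1·1·1]^{1/2}=1.000000
k: max(0,(0)−(0))=0 … min(1+(0),1−(0))=1
  k=0: (−1)^0·1.0000/(1)·0.7272^2·0.6864^0 = +0.528832
  k=1: (−1)^1·1.0000/(1)·0.7272^0·0.6864^2 = -0.471168
d^1_{0,0}(1.5131) = +0.528832 -0.471168 = +0.057664
D = (+1.000000+0.000000i)·(+0.057664)·(+1.000000+0.000000i) = +0.057664+0.000000i

Re=0.0577 Im=0.0000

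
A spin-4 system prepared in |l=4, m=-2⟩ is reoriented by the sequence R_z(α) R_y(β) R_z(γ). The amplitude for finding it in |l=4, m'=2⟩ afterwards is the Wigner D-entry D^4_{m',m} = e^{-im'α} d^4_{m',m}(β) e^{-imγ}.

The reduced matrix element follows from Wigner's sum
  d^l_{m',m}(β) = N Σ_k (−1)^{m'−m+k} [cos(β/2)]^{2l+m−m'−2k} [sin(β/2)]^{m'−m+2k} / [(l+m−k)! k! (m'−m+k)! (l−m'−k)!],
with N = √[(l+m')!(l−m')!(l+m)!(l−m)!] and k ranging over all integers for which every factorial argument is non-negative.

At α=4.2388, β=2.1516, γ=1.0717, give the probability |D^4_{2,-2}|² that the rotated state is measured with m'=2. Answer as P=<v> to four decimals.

Split into d^4_{2,-2}(β=2.1516) × two z-phases.
Half-angle: c=0.475028, s=0.879970. N=√(720·2·2·720)=1440.000000
k: max(0,(-2)−(2))=0 … min(4+(-2),4−(2))=2
  k=0: (−1)^4·1440.0000/(96)·0.4750^4·0.8800^4 = +0.457975
  k=1: (−1)^5·1440.0000/(120)·0.4750^2·0.8800^6 = -1.257271
  k=2: (−1)^6·1440.0000/(1440)·0.4750^0·0.8800^8 = +0.359538
d^4_{2,-2}(2.1516) = +0.457975 -1.257271 +0.359538 = -0.439758
|D^4_{2,-2}|² = |d^4_{2,-2}(β)|² = (-0.439758)² = 0.193387 (the z-rotation phases have unit modulus)

P=0.1934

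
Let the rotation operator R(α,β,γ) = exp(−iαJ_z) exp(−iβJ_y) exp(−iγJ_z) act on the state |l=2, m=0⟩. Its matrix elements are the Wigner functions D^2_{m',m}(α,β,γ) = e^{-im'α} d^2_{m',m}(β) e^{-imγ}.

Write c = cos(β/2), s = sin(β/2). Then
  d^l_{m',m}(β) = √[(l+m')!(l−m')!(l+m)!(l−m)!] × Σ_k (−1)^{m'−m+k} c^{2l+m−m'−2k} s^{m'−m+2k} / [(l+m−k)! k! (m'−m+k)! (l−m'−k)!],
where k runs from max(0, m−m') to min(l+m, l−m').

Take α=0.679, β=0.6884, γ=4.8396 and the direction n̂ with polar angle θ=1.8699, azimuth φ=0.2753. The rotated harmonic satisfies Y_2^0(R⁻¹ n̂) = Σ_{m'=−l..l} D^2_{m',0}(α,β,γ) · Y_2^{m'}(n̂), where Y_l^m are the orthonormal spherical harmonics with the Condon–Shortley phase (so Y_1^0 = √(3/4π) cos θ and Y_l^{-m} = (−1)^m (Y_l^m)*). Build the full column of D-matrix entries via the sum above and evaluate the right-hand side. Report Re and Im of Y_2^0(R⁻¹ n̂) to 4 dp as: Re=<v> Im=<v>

Need the full column D^2_{m',0} for m'=−2..2 at α=0.679, β=0.6884, γ=4.8396.
cos(β/2)=0.941346, sin(β/2)=0.337444
d^2_{-2,0}: single k=2 term ⇒ +0.247159;  D = +0.052199+0.241584i
d^2_{-1,0}: k∈[1..2] ⇒ +0.689484 -0.088599 = +0.600885;  D = +0.467610+0.377365i
d^2_{0,0}: k∈[0..2] ⇒ +0.785229 -0.403609 +0.012966 = +0.394586;  D = +0.394586+0.000000i
d^2_{1,0}: k∈[0..1] ⇒ -0.689484 +0.088599 = -0.600885;  D = -0.467610+0.377365i
d^2_{2,0}: single k=0 term ⇒ +0.247159;  D = +0.052199-0.241584i
Y_2^{m'}(θ=1.8699,φ=0.2753) and Σ D·Y over m':
  (+0.0522+0.2416i)·(+0.3006-0.1846i)  (+0.4676+0.3774i)·(-0.2093+0.0591i)  (+0.3946+0.0000i)·(-0.2332+0.0000i)  (-0.4676+0.3774i)·(+0.2093+0.0591i)  (+0.0522-0.2416i)·(+0.3006+0.1846i)
Y_2^0(R⁻¹ n̂) = -0.211893+0.000000i

Re=-0.2119 Im=0.0000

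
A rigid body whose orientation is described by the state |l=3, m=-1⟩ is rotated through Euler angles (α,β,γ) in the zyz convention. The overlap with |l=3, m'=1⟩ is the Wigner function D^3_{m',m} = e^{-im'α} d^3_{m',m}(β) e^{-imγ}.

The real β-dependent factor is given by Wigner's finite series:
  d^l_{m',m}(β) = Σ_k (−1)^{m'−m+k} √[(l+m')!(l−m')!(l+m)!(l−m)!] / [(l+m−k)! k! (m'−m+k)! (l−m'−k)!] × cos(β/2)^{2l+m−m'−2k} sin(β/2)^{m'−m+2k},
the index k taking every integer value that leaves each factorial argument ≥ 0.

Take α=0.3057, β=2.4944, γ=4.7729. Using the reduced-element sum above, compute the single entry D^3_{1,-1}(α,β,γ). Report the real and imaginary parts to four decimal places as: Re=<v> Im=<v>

D^3_{1,-1}(0.3057,2.4944,4.7729) = e^{-i·1·0.3057}·d^3_{1,-1}(2.4944)·e^{-i·-1·4.7729}. Compute d first:
With c≡cos(β/2)=0.317978 and s≡sin(β/2)=0.948098, N=[24·2·2·24]^{1/2}=48.000000
k∈{0,1,2} keeps every argument non-negative
  k=0: (−1)^2·48.0000/(8)·0.3180^4·0.9481^2 = +0.055138
  k=1: (−1)^3·48.0000/(6)·0.3180^2·0.9481^4 = -0.653579
  k=2: (−1)^4·48.0000/(48)·0.3180^0·0.9481^6 = +0.726306
d^3_{1,-1}(2.4944) = +0.055138 -0.653579 +0.726306 = +0.127865
Attach z-rotation phases: D = e^{-i(1)(0.3057)}·(+0.127865)·e^{-i(-1)(4.7729)} = -0.031038-0.124040i

Re=-0.0310 Im=-0.1240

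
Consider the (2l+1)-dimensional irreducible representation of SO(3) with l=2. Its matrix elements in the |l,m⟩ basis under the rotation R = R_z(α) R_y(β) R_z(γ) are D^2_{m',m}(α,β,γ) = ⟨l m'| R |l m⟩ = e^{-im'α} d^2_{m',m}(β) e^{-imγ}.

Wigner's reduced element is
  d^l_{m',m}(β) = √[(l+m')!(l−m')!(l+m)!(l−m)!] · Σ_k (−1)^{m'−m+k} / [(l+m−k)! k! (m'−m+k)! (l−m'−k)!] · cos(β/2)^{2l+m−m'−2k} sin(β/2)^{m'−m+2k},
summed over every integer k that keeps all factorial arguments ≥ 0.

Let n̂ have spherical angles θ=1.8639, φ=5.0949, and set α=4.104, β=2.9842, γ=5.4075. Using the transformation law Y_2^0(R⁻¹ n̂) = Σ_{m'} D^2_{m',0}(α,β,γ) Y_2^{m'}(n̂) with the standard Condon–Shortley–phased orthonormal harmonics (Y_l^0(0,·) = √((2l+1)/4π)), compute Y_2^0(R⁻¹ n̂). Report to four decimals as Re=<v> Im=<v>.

Re=-0.1876 Im=0.0000

Need the full column D^2_{m',0} for m'=−2..2 at α=4.104, β=2.9842, γ=5.4075.
cos(β/2)=0.078615, sin(β/2)=0.996905
d^2_{-2,0}: single k=2 term ⇒ +0.015045;  D = -0.005216+0.014112i
d^2_{-1,0}: k∈[1..2] ⇒ +0.001186 -0.190785 = -0.189598;  D = +0.108364+0.155578i
d^2_{0,0}: k∈[0..2] ⇒ +0.000038 -0.024569 +0.987678 = +0.963147;  D = +0.963147+0.000000i
d^2_{1,0}: k∈[0..1] ⇒ -0.001186 +0.190785 = +0.189598;  D = -0.108364+0.155578i
d^2_{2,0}: single k=0 term ⇒ +0.015045;  D = -0.005216-0.014112i
Y_2^{m'}(θ=1.8639,φ=5.0949) and Σ D·Y over m':
  (-0.0052+0.0141i)·(-0.2554+0.2452i)  (+0.1084+0.1556i)·(-0.0798-0.1982i)  (+0.9631+0.0000i)·(-0.2364+0.0000i)  (-0.1084+0.1556i)·(+0.0798-0.1982i)  (-0.0052-0.0141i)·(-0.2554-0.2452i)
Y_2^0(R⁻¹ n̂) = -0.187552+0.000000i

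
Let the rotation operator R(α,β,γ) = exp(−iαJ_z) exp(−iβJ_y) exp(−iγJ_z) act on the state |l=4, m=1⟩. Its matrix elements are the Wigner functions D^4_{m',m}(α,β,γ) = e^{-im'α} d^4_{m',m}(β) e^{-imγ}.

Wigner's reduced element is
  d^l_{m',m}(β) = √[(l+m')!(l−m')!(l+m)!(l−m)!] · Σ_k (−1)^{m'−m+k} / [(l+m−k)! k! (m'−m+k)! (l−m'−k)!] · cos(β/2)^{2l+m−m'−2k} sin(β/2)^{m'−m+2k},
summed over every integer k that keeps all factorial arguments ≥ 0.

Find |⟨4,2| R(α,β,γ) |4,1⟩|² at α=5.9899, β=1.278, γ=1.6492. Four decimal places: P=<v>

D^4_{2,1}(5.9899,1.278,1.6492) = e^{-i·2·5.9899}·d^4_{2,1}(1.278)·e^{-i·1·1.6492}. Compute d first:
c=cos(1.278/2)=0.802693, s=sin(1.278/2)=0.596393; N=√[720·2·120·6]=1018.233765
Admissible k: 0..2 (factorial args all ≥0)
  k=0: (−1)^1·1018.2338/(240)·0.8027^7·0.5964^1 = -0.543267
  k=1: (−1)^2·1018.2338/(48)·0.8027^5·0.5964^3 = +1.499513
  k=2: (−1)^3·1018.2338/(72)·0.8027^3·0.5964^5 = -0.551856
d^4_{2,1}(1.278) = -0.543267 +1.499513 -0.551856 = +0.404390
|D^4_{2,1}|² = |d^4_{2,1}(β)|² = (+0.404390)² = 0.163531 (the z-rotation phases have unit modulus)

P=0.1635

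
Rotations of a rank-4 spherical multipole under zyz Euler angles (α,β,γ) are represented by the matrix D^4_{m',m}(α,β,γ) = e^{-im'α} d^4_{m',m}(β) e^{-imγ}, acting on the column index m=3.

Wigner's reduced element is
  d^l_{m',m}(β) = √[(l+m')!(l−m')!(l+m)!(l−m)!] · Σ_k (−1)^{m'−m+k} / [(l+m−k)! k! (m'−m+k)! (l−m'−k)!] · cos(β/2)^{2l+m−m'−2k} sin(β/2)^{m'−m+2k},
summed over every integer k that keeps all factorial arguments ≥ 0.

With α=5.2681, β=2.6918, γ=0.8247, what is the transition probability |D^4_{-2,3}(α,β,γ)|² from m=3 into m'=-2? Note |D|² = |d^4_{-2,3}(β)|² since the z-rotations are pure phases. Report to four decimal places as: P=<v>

First d^4_{-2,3}(β=2.6918), then the phase factors e^{-i(-2)α} and e^{-i(3)γ}:
c=cos(2.6918/2)=0.223005, s=sin(2.6918/2)=0.974817; N=√[2·720·5040·1]=2693.993318
The bounds max(0,m−m')=5 and min(l+m,l−m')=6 give 2 terms
  k=5: (−1)^0·2693.9933/(240)·0.2230^3·0.9748^5 = +0.109584
  k=6: (−1)^1·2693.9933/(720)·0.2230^1·0.9748^7 = -0.697978
d^4_{-2,3}(2.6918) = +0.109584 -0.697978 = -0.588394
|D^4_{-2,3}|² = |d^4_{-2,3}(β)|² = (-0.588394)² = 0.346207 (the z-rotation phases have unit modulus)

P=0.3462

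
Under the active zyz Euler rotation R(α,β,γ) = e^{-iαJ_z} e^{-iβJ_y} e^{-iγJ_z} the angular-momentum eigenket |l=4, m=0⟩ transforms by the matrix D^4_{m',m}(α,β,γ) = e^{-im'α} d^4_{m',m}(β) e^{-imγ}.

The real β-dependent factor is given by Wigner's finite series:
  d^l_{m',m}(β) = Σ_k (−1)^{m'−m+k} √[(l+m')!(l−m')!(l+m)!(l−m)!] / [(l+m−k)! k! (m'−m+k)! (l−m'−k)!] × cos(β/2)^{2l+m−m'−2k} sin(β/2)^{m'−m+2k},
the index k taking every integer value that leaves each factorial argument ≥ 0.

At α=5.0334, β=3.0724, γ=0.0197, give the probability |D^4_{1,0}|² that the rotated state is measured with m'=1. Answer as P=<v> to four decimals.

Split into d^4_{1,0}(β=3.0724) × two z-phases.
Half-angle: c=0.034589, s=0.999402. N=√(120·6·24·24)=643.987578
The bounds max(0,m−m')=0 and min(l+m,l−m')=3 give 4 terms
  k=0: (−1)^1·643.9876/(144)·0.0346^7·0.9994^1 = -0.000000
  k=1: (−1)^2·643.9876/(24)·0.0346^5·0.9994^3 = +0.000001
  k=2: (−1)^3·643.9876/(24)·0.0346^3·0.9994^5 = -0.001107
  k=3: (−1)^4·643.9876/(144)·0.0346^1·0.9994^7 = +0.154042
d^4_{1,0}(3.0724) = -0.000000 +0.000001 -0.001107 +0.154042 = +0.152936
|D^4_{1,0}|² = |d^4_{1,0}(β)|² = (+0.152936)² = 0.023389 (the z-rotation phases have unit modulus)

P=0.0234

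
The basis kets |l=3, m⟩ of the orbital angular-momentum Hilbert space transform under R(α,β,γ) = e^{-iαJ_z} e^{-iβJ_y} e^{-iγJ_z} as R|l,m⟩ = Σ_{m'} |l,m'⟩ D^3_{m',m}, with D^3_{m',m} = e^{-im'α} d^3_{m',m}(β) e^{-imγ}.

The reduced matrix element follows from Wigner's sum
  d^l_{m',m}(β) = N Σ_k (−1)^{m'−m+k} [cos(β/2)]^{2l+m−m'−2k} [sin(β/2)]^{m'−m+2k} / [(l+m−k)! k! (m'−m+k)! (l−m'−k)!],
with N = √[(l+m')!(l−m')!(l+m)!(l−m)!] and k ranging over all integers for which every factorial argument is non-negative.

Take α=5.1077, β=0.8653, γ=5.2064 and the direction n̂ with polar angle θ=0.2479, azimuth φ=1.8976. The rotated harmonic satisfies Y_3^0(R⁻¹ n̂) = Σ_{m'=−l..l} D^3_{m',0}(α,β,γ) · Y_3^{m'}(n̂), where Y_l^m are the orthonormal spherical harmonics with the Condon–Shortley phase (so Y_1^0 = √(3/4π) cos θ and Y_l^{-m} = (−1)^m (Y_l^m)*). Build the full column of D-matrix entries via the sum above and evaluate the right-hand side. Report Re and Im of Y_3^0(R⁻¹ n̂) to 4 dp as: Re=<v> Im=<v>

Need the full column D^3_{m',0} for m'=−3..3 at α=5.1077, β=0.8653, γ=5.2064.
cos(β/2)=0.907858, sin(β/2)=0.419278
d^3_{-3,0}: single k=3 term ⇒ +0.246647;  D = -0.228604+0.092599i
d^3_{-2,0}: k∈[2..3] ⇒ +0.654088 -0.139510 = +0.514578;  D = -0.361956-0.365758i
d^3_{-1,0}: k∈[1..3] ⇒ +0.895740 -0.573155 +0.040749 = +0.363335;  D = +0.139918-0.335313i
d^3_{0,0}: k∈[0..3] ⇒ +0.559896 -1.074777 +0.229238 -0.005433 = -0.291076;  D = -0.291076+0.000000i
d^3_{1,0}: k∈[0..2] ⇒ -0.895740 +0.573155 -0.040749 = -0.363335;  D = -0.139918-0.335313i
d^3_{2,0}: k∈[0..1] ⇒ +0.654088 -0.139510 = +0.514578;  D = -0.361956+0.365758i
d^3_{3,0}: single k=0 term ⇒ -0.246647;  D = +0.228604+0.092599i
Y_3^{m'}(θ=0.2479,φ=1.8976) and Σ D·Y over m':
  (-0.2286+0.0926i)·(+0.0051+0.0034i)  (-0.3620-0.3658i)·(-0.0474+0.0363i)  (+0.1399-0.3353i)·(-0.0942-0.2778i)  (-0.2911+0.0000i)·(+0.6146+0.0000i)  (-0.1399-0.3353i)·(+0.0942-0.2778i)  (-0.3620+0.3658i)·(-0.0474-0.0363i)  (+0.2286+0.0926i)·(-0.0051+0.0034i)
Y_3^0(R⁻¹ n̂) = -0.333717-0.000000i

Re=-0.3337 Im=0.0000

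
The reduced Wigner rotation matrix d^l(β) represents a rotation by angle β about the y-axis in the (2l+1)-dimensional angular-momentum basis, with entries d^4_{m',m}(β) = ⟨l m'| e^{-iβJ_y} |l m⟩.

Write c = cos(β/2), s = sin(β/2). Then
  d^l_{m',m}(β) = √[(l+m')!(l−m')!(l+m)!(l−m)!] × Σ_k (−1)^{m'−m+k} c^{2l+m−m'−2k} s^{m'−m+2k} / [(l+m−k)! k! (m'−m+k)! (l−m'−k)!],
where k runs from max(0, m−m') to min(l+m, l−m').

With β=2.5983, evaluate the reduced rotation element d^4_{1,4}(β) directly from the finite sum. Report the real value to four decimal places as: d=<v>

d^4_{1,4}(β=2.5983) via Wigner's sum:
Half-angle: c=0.268318, s=0.963330. N=√(120·6·40320·1)=5387.986637
k∈{3} keeps every argument non-negative
  k=3: (−1)^0·5387.9866/(720)·0.2683^5·0.9633^3 = +0.009304
d^4_{1,4}(2.5983) = +0.009304

d=0.0093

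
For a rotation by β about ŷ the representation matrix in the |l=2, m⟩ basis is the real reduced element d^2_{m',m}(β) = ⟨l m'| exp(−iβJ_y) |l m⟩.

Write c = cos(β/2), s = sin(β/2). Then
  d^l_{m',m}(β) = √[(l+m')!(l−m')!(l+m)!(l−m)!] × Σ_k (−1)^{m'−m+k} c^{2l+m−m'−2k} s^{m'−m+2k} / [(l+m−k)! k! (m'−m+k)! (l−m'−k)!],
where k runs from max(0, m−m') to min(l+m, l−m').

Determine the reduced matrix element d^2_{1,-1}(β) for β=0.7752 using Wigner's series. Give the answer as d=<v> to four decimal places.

d^2_{1,-1}(β=0.7752) via Wigner's sum:
Half-angle: c=0.925819, s=0.377968. N=√(6·1·1·6)=6.000000
k∈{0,1} keeps every argument non-negative
  k=0: (−1)^2·6.0000/(2)·0.9258^2·0.3780^2 = +0.367352
  k=1: (−1)^3·6.0000/(6)·0.9258^0·0.3780^4 = -0.020409
d^2_{1,-1}(0.7752) = +0.367352 -0.020409 = +0.346943

d=0.3469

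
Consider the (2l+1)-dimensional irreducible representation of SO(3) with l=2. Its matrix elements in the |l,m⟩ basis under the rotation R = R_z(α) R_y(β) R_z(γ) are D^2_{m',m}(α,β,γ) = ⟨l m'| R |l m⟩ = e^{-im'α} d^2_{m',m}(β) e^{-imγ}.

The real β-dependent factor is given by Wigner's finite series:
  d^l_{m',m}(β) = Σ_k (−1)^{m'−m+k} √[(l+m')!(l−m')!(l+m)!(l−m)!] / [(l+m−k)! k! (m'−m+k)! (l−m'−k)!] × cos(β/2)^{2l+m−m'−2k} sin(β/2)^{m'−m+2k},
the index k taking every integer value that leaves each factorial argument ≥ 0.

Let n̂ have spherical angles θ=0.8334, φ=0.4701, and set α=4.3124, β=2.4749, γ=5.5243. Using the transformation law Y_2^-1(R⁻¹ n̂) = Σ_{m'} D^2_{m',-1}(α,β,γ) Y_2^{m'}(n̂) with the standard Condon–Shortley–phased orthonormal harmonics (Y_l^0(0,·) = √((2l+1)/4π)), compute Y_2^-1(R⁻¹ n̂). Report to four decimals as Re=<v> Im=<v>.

Need the full column D^2_{m',-1} for m'=−2..2 at α=4.3124, β=2.4749, γ=5.5243.
cos(β/2)=0.327207, sin(β/2)=0.944953
d^2_{-2,-1}: single k=1 term ⇒ +0.066208;  D = -0.000790+0.066203i
d^2_{-1,-1}: k∈[0..1] ⇒ +0.011463 -0.286805 = -0.275342;  D = +0.252311+0.110239i
d^2_{0,-1}: k∈[0..1] ⇒ -0.081087 +0.676283 = +0.595195;  D = +0.431876-0.409562i
d^2_{1,-1}: k∈[0..1] ⇒ +0.286805 -0.797334 = -0.510529;  D = -0.179319-0.478001i
d^2_{2,-1}: single k=0 term ⇒ -0.552183;  D = +0.551717+0.022684i
Y_2^{m'}(θ=0.8334,φ=0.4701) and Σ D·Y over m':
  (-0.0008+0.0662i)·(+0.1248-0.1709i)  (+0.2523+0.1102i)·(+0.3428-0.1742i)  (+0.4319-0.4096i)·(+0.1123+0.0000i)  (-0.1793-0.4780i)·(-0.3428-0.1742i)  (+0.5517+0.0227i)·(+0.1248+0.1709i)
Y_2^-1(R⁻¹ n̂) = +0.208617+0.248456i

Re=0.2086 Im=0.2485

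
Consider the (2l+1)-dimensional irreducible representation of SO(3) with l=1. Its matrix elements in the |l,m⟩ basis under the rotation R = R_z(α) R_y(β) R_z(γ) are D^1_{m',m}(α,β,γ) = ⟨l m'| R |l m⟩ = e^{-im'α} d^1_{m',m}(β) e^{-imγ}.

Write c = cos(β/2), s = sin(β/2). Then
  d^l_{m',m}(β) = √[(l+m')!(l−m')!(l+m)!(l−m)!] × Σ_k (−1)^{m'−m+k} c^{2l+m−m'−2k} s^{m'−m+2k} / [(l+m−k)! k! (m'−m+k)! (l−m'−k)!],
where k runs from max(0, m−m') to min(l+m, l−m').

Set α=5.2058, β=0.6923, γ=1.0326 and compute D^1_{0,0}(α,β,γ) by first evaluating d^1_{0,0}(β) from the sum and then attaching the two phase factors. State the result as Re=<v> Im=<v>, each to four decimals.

Re=0.7698 Im=0.0000

D^1_{0,0}(5.2058,0.6923,1.0326) = e^{-i·0·5.2058}·d^1_{0,0}(0.6923)·e^{-i·0·1.0326}. Compute d first:
c=cos(0.6923/2)=0.940686, s=sin(0.6923/2)=0.339279; N=√[1·1·1·1]=1.000000
Admissible k: 0..1 (factorial args all ≥0)
  k=0: (−1)^0·1.0000/(1)·0.9407^2·0.3393^0 = +0.884890
  k=1: (−1)^1·1.0000/(1)·0.9407^0·0.3393^2 = -0.115110
d^1_{0,0}(0.6923) = +0.884890 -0.115110 = +0.769780
Attach z-rotation phases: D = e^{-i(0)(5.2058)}·(+0.769780)·e^{-i(0)(1.0326)} = +0.769780+0.000000i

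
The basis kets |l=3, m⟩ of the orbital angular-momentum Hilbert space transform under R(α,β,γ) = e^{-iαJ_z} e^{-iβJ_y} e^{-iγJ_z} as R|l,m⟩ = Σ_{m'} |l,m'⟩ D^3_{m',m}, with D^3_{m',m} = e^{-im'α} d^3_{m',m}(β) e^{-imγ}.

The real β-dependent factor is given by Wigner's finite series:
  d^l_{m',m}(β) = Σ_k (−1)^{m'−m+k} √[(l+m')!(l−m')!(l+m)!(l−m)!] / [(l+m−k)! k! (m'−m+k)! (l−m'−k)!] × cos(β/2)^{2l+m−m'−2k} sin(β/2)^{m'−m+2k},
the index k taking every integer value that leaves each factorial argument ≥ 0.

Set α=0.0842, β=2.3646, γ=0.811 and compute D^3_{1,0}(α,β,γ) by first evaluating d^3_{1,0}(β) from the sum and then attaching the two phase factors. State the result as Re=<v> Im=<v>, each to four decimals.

D^3_{1,0}(0.0842,2.3646,0.811) = e^{-i·1·0.0842}·d^3_{1,0}(2.3646)·e^{-i·0·0.811}. Compute d first:
c=cos(2.3646/2)=0.378797, s=sin(2.3646/2)=0.925480; N=√[24·2·6·6]=41.569219
The bounds max(0,m−m')=0 and min(l+m,l−m')=2 give 3 terms
  k=0: (−1)^1·41.5692/(12)·0.3788^5·0.9255^1 = -0.025003
  k=1: (−1)^2·41.5692/(4)·0.3788^3·0.9255^3 = +0.447747
  k=2: (−1)^3·41.5692/(12)·0.3788^1·0.9255^5 = -0.890906
d^3_{1,0}(2.3646) = -0.025003 +0.447747 -0.890906 = -0.468162
Attach z-rotation phases: D = e^{-i(1)(0.0842)}·(-0.468162)·e^{-i(0)(0.811)} = -0.466503+0.039373i

Re=-0.4665 Im=0.0394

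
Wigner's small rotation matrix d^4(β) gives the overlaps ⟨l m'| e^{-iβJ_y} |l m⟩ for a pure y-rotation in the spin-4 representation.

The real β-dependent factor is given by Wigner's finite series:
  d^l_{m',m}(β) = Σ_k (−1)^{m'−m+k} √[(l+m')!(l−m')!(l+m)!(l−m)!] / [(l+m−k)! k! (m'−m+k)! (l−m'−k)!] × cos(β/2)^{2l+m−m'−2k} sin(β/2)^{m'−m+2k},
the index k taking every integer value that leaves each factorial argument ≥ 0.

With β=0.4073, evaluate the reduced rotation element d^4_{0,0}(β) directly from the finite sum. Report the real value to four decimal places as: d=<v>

d^4_{0,0}(β=0.4073) via Wigner's sum:
c=cos(0.4073/2)=0.979335, s=sin(0.4073/2)=0.202245; N=√[24·24·24·24]=576.000000
The bounds max(0,m−m')=0 and min(l+m,l−m')=4 give 5 terms
  k=0: (−1)^0·576.0000/(576)·0.9793^8·0.2022^0 = +0.846155
  k=1: (−1)^1·576.0000/(36)·0.9793^6·0.2022^2 = -0.577383
  k=2: (−1)^2·576.0000/(16)·0.9793^4·0.2022^4 = +0.055404
  k=3: (−1)^3·576.0000/(36)·0.9793^2·0.2022^6 = -0.001050
  k=4: (−1)^4·576.0000/(576)·0.9793^0·0.2022^8 = +0.000003
d^4_{0,0}(0.4073) = +0.846155 -0.577383 +0.055404 -0.001050 +0.000003 = +0.323128

d=0.3231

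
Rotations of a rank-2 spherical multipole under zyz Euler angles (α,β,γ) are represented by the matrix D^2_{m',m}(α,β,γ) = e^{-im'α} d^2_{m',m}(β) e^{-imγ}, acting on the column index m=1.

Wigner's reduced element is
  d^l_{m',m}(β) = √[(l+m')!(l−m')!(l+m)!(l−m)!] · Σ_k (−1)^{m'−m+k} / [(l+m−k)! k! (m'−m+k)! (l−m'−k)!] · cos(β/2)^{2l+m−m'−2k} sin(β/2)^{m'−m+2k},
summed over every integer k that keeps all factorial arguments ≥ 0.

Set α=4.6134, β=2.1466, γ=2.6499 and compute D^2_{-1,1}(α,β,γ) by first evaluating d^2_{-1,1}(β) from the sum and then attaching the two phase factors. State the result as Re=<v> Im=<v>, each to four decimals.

Re=0.0263 Im=-0.0635

First d^2_{-1,1}(β=2.1466), then the phase factors e^{-i(-1)α} and e^{-i(1)γ}:
Half-angle: c=0.477227, s=0.878780. N=√(1·6·6·1)=6.000000
Admissible k: 2..3 (factorial args all ≥0)
  k=2: (−1)^0·6.0000/(2)·0.4772^2·0.8788^2 = +0.527632
  k=3: (−1)^1·6.0000/(6)·0.4772^0·0.8788^4 = -0.596377
d^2_{-1,1}(2.1466) = +0.527632 -0.596377 = -0.068745
Attach z-rotation phases: D = e^{-i(-1)(4.6134)}·(-0.068745)·e^{-i(1)(2.6499)} = +0.026308-0.063512i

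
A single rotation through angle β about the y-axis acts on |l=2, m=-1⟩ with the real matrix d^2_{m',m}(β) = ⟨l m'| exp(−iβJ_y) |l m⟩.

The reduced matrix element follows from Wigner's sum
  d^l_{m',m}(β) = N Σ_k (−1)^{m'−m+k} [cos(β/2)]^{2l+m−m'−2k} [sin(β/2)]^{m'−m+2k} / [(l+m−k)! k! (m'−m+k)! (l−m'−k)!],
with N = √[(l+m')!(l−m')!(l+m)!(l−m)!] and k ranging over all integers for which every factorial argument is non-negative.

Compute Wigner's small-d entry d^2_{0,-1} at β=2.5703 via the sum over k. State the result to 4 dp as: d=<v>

d=0.5571

d^2_{0,-1}(β=2.5703) via Wigner's sum:
c=cos(2.5703/2)=0.281778, s=sin(2.5703/2)=0.959480; N=√[2·2·1·6]=4.898979
The bounds max(0,m−m')=0 and min(l+m,l−m')=1 give 2 terms
  k=0: (−1)^1·4.8990/(2)·0.2818^3·0.9595^1 = -0.052581
  k=1: (−1)^2·4.8990/(2)·0.2818^1·0.9595^3 = +0.609663
d^2_{0,-1}(2.5703) = -0.052581 +0.609663 = +0.557081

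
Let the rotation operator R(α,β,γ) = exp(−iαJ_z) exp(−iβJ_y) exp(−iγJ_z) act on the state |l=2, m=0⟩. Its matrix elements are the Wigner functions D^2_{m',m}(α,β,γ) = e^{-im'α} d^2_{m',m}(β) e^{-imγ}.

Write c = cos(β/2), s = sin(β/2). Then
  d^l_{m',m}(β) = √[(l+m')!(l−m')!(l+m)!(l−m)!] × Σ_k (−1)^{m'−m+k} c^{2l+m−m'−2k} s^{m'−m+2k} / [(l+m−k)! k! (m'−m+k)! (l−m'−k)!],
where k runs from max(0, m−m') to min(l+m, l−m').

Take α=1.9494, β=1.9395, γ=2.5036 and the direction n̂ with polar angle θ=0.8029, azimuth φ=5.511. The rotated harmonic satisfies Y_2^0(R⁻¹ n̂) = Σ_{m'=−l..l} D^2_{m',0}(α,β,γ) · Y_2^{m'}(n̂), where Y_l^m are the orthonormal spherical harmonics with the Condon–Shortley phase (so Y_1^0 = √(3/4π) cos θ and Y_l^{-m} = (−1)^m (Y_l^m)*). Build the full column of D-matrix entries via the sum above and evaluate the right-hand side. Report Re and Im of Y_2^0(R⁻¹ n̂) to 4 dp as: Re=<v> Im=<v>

Re=0.3894 Im=0.0000

Need the full column D^2_{m',0} for m'=−2..2 at α=1.9494, β=1.9395, γ=2.5036.
cos(β/2)=0.565506, sin(β/2)=0.824744
d^2_{-2,0}: single k=2 term ⇒ +0.532830;  D = -0.387238-0.365998i
d^2_{-1,0}: k∈[1..2] ⇒ +0.365347 -0.777089 = -0.411742;  D = +0.152189-0.382583i
d^2_{0,0}: k∈[0..2] ⇒ +0.102270 -0.870107 +0.462676 = -0.305161;  D = -0.305161+0.000000i
d^2_{1,0}: k∈[0..1] ⇒ -0.365347 +0.777089 = +0.411742;  D = -0.152189-0.382583i
d^2_{2,0}: single k=0 term ⇒ +0.532830;  D = -0.387238+0.365998i
Y_2^{m'}(θ=0.8029,φ=5.511) and Σ D·Y over m':
  (-0.3872-0.3660i)·(+0.0053+0.1998i)  (+0.1522-0.3826i)·(+0.2766+0.2693i)  (-0.3052+0.0000i)·(+0.1411+0.0000i)  (-0.1522-0.3826i)·(-0.2766+0.2693i)  (-0.3872+0.3660i)·(+0.0053-0.1998i)
Y_2^0(R⁻¹ n̂) = +0.389377+0.000000i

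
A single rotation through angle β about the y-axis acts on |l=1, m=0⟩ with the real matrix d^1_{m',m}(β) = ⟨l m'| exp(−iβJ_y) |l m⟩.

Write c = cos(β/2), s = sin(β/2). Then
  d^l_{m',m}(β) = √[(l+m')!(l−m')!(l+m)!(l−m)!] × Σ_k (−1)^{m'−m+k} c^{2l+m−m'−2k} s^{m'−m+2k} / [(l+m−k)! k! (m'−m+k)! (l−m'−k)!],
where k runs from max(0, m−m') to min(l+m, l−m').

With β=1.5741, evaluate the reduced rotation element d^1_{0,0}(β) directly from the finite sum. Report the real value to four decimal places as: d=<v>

d=-0.0033

d^1_{0,0}(β=1.5741) via Wigner's sum:
c=cos(1.5741/2)=0.705938, s=sin(1.5741/2)=0.708274; N=√[1·1·1·1]=1.000000
k: max(0,(0)−(0))=0 … min(1+(0),1−(0))=1
  k=0: (−1)^0·1.0000/(1)·0.7059^2·0.7083^0 = +0.498348
  k=1: (−1)^1·1.0000/(1)·0.7059^0·0.7083^2 = -0.501652
d^1_{0,0}(1.5741) = +0.498348 -0.501652 = -0.003304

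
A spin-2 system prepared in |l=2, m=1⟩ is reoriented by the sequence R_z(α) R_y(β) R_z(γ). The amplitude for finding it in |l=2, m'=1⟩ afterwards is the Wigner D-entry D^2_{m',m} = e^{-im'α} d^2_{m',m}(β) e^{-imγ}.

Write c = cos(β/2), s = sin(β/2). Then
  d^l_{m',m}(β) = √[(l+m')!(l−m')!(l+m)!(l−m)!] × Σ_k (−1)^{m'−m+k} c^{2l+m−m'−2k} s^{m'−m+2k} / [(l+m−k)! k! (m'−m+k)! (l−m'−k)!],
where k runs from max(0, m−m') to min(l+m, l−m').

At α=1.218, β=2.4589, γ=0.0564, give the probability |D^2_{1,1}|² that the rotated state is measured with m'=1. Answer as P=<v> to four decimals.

P=0.0818

D^2_{1,1}(1.218,2.4589,0.0564) = e^{-i·1·1.218}·d^2_{1,1}(2.4589)·e^{-i·1·0.0564}. Compute d first:
With c≡cos(β/2)=0.334756 and s≡sin(β/2)=0.942305, N=[6·1·6·1]^{1/2}=6.000000
The bounds max(0,m−m')=0 and min(l+m,l−m')=1 give 2 terms
  k=0: (−1)^0·6.0000/(6)·0.3348^4·0.9423^0 = +0.012558
  k=1: (−1)^1·6.0000/(2)·0.3348^2·0.9423^2 = -0.298511
d^2_{1,1}(2.4589) = +0.012558 -0.298511 = -0.285954
|D^2_{1,1}|² = |d^2_{1,1}(β)|² = (-0.285954)² = 0.081769 (the z-rotation phases have unit modulus)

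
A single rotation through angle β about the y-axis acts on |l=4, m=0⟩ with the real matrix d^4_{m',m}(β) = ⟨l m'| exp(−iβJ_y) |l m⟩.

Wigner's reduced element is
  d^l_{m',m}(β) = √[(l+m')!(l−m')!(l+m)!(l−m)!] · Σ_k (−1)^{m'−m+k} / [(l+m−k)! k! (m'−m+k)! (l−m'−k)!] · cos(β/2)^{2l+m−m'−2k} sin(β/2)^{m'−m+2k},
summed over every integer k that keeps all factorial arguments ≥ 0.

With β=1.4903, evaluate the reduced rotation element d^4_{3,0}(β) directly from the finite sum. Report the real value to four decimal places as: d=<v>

d^4_{3,0}(β=1.4903) via Wigner's sum:
c=cos(1.4903/2)=0.734986, s=sin(1.4903/2)=0.678082; N=√[5040·1·24·24]=1703.830978
Admissible k: 0..1 (factorial args all ≥0)
  k=0: (−1)^3·1703.8310/(144)·0.7350^5·0.6781^3 = -0.791237
  k=1: (−1)^4·1703.8310/(144)·0.7350^3·0.6781^5 = +0.673462
d^4_{3,0}(1.4903) = -0.791237 +0.673462 = -0.117776

d=-0.1178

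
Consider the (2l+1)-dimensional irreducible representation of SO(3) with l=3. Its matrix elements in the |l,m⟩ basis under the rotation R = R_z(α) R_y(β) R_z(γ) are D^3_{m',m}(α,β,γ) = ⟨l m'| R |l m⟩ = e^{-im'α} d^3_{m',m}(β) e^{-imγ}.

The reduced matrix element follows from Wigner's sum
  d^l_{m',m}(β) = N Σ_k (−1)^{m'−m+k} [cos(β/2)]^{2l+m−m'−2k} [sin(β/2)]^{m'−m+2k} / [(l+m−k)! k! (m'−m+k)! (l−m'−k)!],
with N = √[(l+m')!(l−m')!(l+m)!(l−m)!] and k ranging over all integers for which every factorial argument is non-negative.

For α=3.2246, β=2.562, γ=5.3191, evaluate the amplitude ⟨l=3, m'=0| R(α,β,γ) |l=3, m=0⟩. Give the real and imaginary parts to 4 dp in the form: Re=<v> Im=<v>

First d^3_{0,0}(β=2.562), then the phase factors e^{-i(0)α} and e^{-i(0)γ}:
With c≡cos(β/2)=0.285757 and s≡sin(β/2)=0.958302, N=[6·6·6·6]^{1/2}=36.000000
k: max(0,(0)−(0))=0 … min(3+(0),3−(0))=3
  k=0: (−1)^0·36.0000/(36)·0.2858^6·0.9583^0 = +0.000544
  k=1: (−1)^1·36.0000/(4)·0.2858^4·0.9583^2 = -0.055111
  k=2: (−1)^2·36.0000/(4)·0.2858^2·0.9583^4 = +0.619792
  k=3: (−1)^3·36.0000/(36)·0.2858^0·0.9583^6 = -0.774488
d^3_{0,0}(2.562) = +0.000544 -0.055111 +0.619792 -0.774488 = -0.209262
D = (+1.000000+0.000000i)·(-0.209262)·(+1.000000+0.000000i) = -0.209262+0.000000i

Re=-0.2093 Im=0.0000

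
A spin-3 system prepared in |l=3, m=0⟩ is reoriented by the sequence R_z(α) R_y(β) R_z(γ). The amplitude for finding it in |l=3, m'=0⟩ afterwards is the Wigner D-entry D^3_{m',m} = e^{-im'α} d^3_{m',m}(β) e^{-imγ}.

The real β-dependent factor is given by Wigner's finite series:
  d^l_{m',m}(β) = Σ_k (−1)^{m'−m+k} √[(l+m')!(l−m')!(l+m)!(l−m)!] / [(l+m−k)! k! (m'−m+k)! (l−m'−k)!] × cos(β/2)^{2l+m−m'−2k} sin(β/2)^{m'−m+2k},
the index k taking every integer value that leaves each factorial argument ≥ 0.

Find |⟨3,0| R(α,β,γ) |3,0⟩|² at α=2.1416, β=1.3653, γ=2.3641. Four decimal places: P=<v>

P=0.0811

First d^3_{0,0}(β=1.3653), then the phase factors e^{-i(0)α} and e^{-i(0)γ}:
Half-angle: c=0.775904, s=0.630851. N=√(6·6·6·6)=36.000000
k∈{0,1,2,3} keeps every argument non-negative
  k=0: (−1)^0·36.0000/(36)·0.7759^6·0.6309^0 = +0.218196
  k=1: (−1)^1·36.0000/(4)·0.7759^4·0.6309^2 = -1.298159
  k=2: (−1)^2·36.0000/(4)·0.7759^2·0.6309^4 = +0.858156
  k=3: (−1)^3·36.0000/(36)·0.7759^0·0.6309^6 = -0.063032
d^3_{0,0}(1.3653) = +0.218196 -1.298159 +0.858156 -0.063032 = -0.284839
|D^3_{0,0}|² = |d^3_{0,0}(β)|² = (-0.284839)² = 0.081133 (the z-rotation phases have unit modulus)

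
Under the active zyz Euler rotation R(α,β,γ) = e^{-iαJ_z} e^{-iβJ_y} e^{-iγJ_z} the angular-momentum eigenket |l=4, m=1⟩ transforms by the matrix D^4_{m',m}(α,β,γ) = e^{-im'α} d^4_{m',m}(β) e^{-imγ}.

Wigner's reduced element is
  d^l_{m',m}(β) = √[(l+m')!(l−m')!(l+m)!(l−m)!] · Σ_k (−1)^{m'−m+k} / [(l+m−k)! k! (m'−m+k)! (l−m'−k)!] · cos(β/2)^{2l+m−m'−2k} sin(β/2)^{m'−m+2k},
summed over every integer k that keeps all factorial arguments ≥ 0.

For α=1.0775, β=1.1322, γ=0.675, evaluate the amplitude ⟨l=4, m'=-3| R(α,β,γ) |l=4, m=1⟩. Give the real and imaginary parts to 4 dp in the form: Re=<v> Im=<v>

Re=-0.3511 Im=0.2321

D^4_{-3,1}(1.0775,1.1322,0.675) = e^{-i·-3·1.0775}·d^4_{-3,1}(1.1322)·e^{-i·1·0.675}. Compute d first:
c=cos(1.1322/2)=0.843999, s=sin(1.1322/2)=0.536345; N=√[1·5040·120·6]=1904.940944
The bounds max(0,m−m')=4 and min(l+m,l−m')=5 give 2 terms
  k=4: (−1)^0·1904.9409/(144)·0.8440^4·0.5363^4 = +0.555472
  k=5: (−1)^1·1904.9409/(240)·0.8440^2·0.5363^6 = -0.134591
d^4_{-3,1}(1.1322) = +0.555472 -0.134591 = +0.420881
D = (-0.995871-0.090782i)·(+0.420881)·(+0.780707-0.624897i) = -0.351104+0.232092i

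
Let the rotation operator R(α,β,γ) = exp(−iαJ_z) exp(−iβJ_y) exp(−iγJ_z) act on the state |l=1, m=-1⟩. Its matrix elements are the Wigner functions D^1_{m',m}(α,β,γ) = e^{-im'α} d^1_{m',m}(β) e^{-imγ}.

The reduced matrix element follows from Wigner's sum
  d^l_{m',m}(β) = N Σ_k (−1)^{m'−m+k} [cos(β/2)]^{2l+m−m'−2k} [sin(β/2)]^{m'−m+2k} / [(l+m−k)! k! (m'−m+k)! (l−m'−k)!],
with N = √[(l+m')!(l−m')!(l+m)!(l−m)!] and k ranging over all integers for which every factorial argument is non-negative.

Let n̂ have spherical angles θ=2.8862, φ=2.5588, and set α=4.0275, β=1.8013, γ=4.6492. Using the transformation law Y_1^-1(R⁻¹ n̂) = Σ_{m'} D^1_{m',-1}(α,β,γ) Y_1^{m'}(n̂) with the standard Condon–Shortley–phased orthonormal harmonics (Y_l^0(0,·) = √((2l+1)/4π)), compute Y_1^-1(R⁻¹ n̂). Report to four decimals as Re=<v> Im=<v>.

Re=0.0662 Im=-0.3283

Need the full column D^1_{m',-1} for m'=−1..1 at α=4.0275, β=1.8013, γ=4.6492.
cos(β/2)=0.621101, sin(β/2)=0.783731
d^1_{-1,-1}: single k=0 term ⇒ +0.385766;  D = -0.282766+0.262410i
d^1_{0,-1}: single k=0 term ⇒ -0.688405;  D = +0.043471+0.687031i
d^1_{1,-1}: single k=0 term ⇒ +0.614234;  D = +0.499304+0.357741i
Y_1^{m'}(θ=2.8862,φ=2.5588) and Σ D·Y over m':
  (-0.2828+0.2624i)·(-0.0729-0.0480i)  (+0.0435+0.6870i)·(-0.4728+0.0000i)  (+0.4993+0.3577i)·(+0.0729-0.0480i)
Y_1^-1(R⁻¹ n̂) = +0.066230-0.328251i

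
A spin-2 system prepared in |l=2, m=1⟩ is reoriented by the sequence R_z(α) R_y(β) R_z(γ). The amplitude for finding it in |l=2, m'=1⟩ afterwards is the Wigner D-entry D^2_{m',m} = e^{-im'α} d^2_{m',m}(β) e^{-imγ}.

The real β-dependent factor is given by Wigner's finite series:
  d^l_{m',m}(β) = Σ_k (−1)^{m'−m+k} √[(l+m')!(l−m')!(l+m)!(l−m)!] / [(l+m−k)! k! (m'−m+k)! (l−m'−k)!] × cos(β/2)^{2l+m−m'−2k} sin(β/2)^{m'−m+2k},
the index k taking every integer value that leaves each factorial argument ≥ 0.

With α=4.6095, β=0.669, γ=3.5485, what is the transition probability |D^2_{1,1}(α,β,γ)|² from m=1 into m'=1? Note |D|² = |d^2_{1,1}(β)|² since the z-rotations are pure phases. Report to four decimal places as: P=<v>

P=0.2576

First d^2_{1,1}(β=0.669), then the phase factors e^{-i(1)α} and e^{-i(1)γ}:
Half-angle: c=0.944575, s=0.328297. N=√(6·1·6·1)=6.000000
k: max(0,(1)−(1))=0 … min(2+(1),2−(1))=1
  k=0: (−1)^0·6.0000/(6)·0.9446^4·0.3283^0 = +0.796059
  k=1: (−1)^1·6.0000/(2)·0.9446^2·0.3283^2 = -0.288488
d^2_{1,1}(0.669) = +0.796059 -0.288488 = +0.507571
|D^2_{1,1}|² = |d^2_{1,1}(β)|² = (+0.507571)² = 0.257628 (the z-rotation phases have unit modulus)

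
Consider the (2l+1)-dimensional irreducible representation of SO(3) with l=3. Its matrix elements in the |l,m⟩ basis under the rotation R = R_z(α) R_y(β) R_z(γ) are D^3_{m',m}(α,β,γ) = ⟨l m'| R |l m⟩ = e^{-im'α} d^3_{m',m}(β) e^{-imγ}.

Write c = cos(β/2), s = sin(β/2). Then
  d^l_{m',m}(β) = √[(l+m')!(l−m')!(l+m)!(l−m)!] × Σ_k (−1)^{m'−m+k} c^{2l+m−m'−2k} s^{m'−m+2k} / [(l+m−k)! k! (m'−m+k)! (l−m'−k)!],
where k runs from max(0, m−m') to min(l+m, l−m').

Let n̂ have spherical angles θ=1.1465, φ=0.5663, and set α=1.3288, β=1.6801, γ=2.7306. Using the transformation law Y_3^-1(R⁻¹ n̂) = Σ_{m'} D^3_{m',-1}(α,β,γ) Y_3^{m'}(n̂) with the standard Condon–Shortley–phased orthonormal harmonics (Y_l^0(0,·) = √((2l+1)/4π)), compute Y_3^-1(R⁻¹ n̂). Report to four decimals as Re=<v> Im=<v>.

Re=0.0528 Im=-0.2142

Need the full column D^3_{m',-1} for m'=−3..3 at α=1.3288, β=1.6801, γ=2.7306.
cos(β/2)=0.667426, sin(β/2)=0.744676
d^3_{-3,-1}: single k=2 term ⇒ +0.426179;  D = +0.386702+0.179138i
d^3_{-2,-1}: k∈[1..2] ⇒ +0.311876 -0.776500 = -0.464624;  D = -0.290636+0.362500i
d^3_{-1,-1}: k∈[0..2] ⇒ +0.088393 -0.880312 +0.821916 = +0.029997;  D = -0.018225-0.023826i
d^3_{0,-1}: k∈[0..2] ⇒ -0.341643 +1.275920 -0.529458 = +0.404819;  D = -0.371107+0.161733i
d^3_{1,-1}: k∈[0..2] ⇒ +0.660234 -1.095888 +0.170532 = -0.265122;  D = -0.044592-0.261345i
d^3_{2,-1}: k∈[0..1] ⇒ -0.776500 +0.483327 = -0.293173;  D = -0.292392-0.021383i
d^3_{3,-1}: single k=0 term ⇒ +0.530545;  D = +0.164370-0.504441i
Y_3^{m'}(θ=1.1465,φ=0.5663) and Σ D·Y over m':
  (+0.3867+0.1791i)·(-0.0403-0.3132i)  (-0.2906+0.3625i)·(+0.1483-0.3164i)  (-0.0182-0.0238i)·(-0.0379+0.0241i)  (-0.3711+0.1617i)·(-0.3307+0.0000i)  (-0.0446-0.2613i)·(+0.0379+0.0241i)  (-0.2924-0.0214i)·(+0.1483+0.3164i)  (+0.1644-0.5044i)·(+0.0403-0.3132i)
Y_3^-1(R⁻¹ n̂) = +0.052771-0.214162i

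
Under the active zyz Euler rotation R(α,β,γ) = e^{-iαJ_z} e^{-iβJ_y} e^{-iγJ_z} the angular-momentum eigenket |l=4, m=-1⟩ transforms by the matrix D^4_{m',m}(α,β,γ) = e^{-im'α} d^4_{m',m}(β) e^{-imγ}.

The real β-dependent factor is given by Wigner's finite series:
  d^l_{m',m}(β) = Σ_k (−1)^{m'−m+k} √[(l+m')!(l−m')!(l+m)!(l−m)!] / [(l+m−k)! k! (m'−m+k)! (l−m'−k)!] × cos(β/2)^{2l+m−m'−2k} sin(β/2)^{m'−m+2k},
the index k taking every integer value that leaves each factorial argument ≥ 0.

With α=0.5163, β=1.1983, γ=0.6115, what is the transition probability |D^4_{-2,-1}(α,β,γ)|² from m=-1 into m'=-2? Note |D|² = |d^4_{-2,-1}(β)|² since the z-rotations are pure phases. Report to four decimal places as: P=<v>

P=0.1446

D^4_{-2,-1}(0.5163,1.1983,0.6115) = e^{-i·-2·0.5163}·d^4_{-2,-1}(1.1983)·e^{-i·-1·0.6115}. Compute d first:
c=cos(1.1983/2)=0.825815, s=sin(1.1983/2)=0.563941; N=√[2·720·6·120]=1018.233765
k∈{1,2,3} keeps every argument non-negative
  k=1: (−1)^0·1018.2338/(240)·0.8258^7·0.5639^1 = +0.626686
  k=2: (−1)^1·1018.2338/(48)·0.8258^5·0.5639^3 = -1.461239
  k=3: (−1)^2·1018.2338/(72)·0.8258^3·0.5639^5 = +0.454288
d^4_{-2,-1}(1.1983) = +0.626686 -1.461239 +0.454288 = -0.380265
|D^4_{-2,-1}|² = |d^4_{-2,-1}(β)|² = (-0.380265)² = 0.144601 (the z-rotation phases have unit modulus)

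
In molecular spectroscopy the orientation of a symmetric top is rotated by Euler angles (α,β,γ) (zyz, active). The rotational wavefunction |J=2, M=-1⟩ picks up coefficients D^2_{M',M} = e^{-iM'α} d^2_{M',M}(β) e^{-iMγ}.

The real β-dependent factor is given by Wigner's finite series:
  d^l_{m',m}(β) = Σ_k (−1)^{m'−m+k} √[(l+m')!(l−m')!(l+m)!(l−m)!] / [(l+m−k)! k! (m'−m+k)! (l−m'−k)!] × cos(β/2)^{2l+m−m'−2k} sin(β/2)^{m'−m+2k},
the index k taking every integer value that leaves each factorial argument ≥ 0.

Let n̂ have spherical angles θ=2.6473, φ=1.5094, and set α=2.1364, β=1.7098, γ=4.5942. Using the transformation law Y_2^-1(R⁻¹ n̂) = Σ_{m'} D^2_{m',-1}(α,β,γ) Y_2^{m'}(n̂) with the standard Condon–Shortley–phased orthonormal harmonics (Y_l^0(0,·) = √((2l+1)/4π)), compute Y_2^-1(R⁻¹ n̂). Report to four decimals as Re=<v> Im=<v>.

Need the full column D^2_{m',-1} for m'=−2..2 at α=2.1364, β=1.7098, γ=4.5942.
cos(β/2)=0.656294, sin(β/2)=0.754505
d^2_{-2,-1}: single k=1 term ⇒ +0.426567;  D = -0.361914+0.225783i
d^2_{-1,-1}: k∈[0..1] ⇒ +0.185521 -0.735602 = -0.550080;  D = -0.495935-0.237985i
d^2_{0,-1}: k∈[0..1] ⇒ -0.522436 +0.690496 = +0.168060;  D = -0.019817-0.166887i
d^2_{1,-1}: k∈[0..1] ⇒ +0.735602 -0.324078 = +0.411524;  D = -0.319006+0.259975i
d^2_{2,-1}: single k=0 term ⇒ -0.563787;  D = -0.534918-0.178098i
Y_2^{m'}(θ=2.6473,φ=1.5094) and Σ D·Y over m':
  (-0.3619+0.2258i)·(-0.0863-0.0106i)  (-0.4959-0.2380i)·(-0.0198+0.3220i)  (-0.0198-0.1669i)·(+0.4178+0.0000i)  (-0.3190+0.2600i)·(+0.0198+0.3220i)  (-0.5349-0.1781i)·(-0.0863+0.0106i)
Y_2^-1(R⁻¹ n̂) = +0.069822-0.328263i

Re=0.0698 Im=-0.3283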